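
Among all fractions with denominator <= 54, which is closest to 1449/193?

398/53

Expand x = 1449/193 as a continued fraction with the Euclidean algorithm:
  1449 = 7*193 + 98, so a_0 = 7.
  193 = 1*98 + 95, so a_1 = 1.
  98 = 1*95 + 3, so a_2 = 1.
  95 = 31*3 + 2, so a_3 = 31.
  3 = 1*2 + 1, so a_4 = 1.
  2 = 2*1 + 0, so a_5 = 2.
so x = [7; 1, 1, 31, 1, 2].
Convergents (p_i = a_i*p_{i-1} + p_{i-2}, q_i = a_i*q_{i-1} + q_{i-2} with p_{-2}=0, p_{-1}=1, q_{-2}=1, q_{-1}=0), until the denominator exceeds 54:
  i=0: a_0=7, p_0 = 7*1 + 0 = 7, q_0 = 7*0 + 1 = 1.
  i=1: a_1=1, p_1 = 1*7 + 1 = 8, q_1 = 1*1 + 0 = 1.
  i=2: a_2=1, p_2 = 1*8 + 7 = 15, q_2 = 1*1 + 1 = 2.
  i=3: a_3=31, p_3 = 31*15 + 8 = 473, q_3 = 31*2 + 1 = 63.
q_3 = 63 > 54, so the last convergent with denominator <= 54 is p_2/q_2 = 15/2.
The closest fraction with denominator <= 54 is either p_2/q_2 or the intermediate fraction (k*p_2 + p_1)/(k*q_2 + q_1) with the largest k >= 1 whose denominator stays <= 54; these approach x as k grows, and every other convergent or intermediate fraction in range is farther away.
Largest k: floor((54 - q_1)/q_2) = floor((54 - 1)/2) = 26.
That gives (26*15 + 8)/(26*2 + 1) = 398/53.
Compare the errors: |x - 15/2| = |1449*2 - 15*193|/(193*2) = 3/386, and |x - 398/53| = |1449*53 - 398*193|/(193*53) = 17/10229.
Cross-multiplying, 17*386 = 6562 < 30687 = 3*10229, so 17/10229 is smaller: the intermediate fraction 398/53 is closer to x than 15/2.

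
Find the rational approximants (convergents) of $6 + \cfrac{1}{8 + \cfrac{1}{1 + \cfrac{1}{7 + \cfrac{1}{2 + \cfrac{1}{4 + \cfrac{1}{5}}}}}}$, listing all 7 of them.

Using the convergent recurrence p_i = a_i*p_{i-1} + p_{i-2}, q_i = a_i*q_{i-1} + q_{i-2} with p_{-2}=0, p_{-1}=1, q_{-2}=1, q_{-1}=0:
  i=0: a_0=6, p_0 = 6*1 + 0 = 6, q_0 = 6*0 + 1 = 1.
  i=1: a_1=8, p_1 = 8*6 + 1 = 49, q_1 = 8*1 + 0 = 8.
  i=2: a_2=1, p_2 = 1*49 + 6 = 55, q_2 = 1*8 + 1 = 9.
  i=3: a_3=7, p_3 = 7*55 + 49 = 434, q_3 = 7*9 + 8 = 71.
  i=4: a_4=2, p_4 = 2*434 + 55 = 923, q_4 = 2*71 + 9 = 151.
  i=5: a_5=4, p_5 = 4*923 + 434 = 4126, q_5 = 4*151 + 71 = 675.
  i=6: a_6=5, p_6 = 5*4126 + 923 = 21553, q_6 = 5*675 + 151 = 3526.

6/1, 49/8, 55/9, 434/71, 923/151, 4126/675, 21553/3526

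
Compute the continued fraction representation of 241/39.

[6; 5, 1, 1, 3]

Run the Euclidean algorithm on 241 and 39; the successive quotients are the partial quotients a_0, a_1, ... (each step inverts the fractional part left over by the previous one):
  241 = 6*39 + 7, so a_0 = 6.
  39 = 5*7 + 4, so a_1 = 5.
  7 = 1*4 + 3, so a_2 = 1.
  4 = 1*3 + 1, so a_3 = 1.
  3 = 3*1 + 0, so a_4 = 3.
The remainder reaches 0 after 5 divisions, so the expansion has 5 partial quotients, read off in order.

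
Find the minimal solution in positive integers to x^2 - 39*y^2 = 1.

First expand sqrt(39) as a continued fraction. With x_i = (sqrt(39) + m_i)/d_i and (m_0, d_0) = (0, 1): a_0 = floor(sqrt(39)) = 6, since 6^2 = 36 <= 39 < 49 = 7^2.
Iterate m_{i+1} = d_i*a_i - m_i, d_{i+1} = (39 - m_{i+1}^2)/d_i, a_{i+1} = floor((a_0 + m_{i+1})/d_{i+1}):
  m_1 = 1*6 - 0 = 6, d_1 = (39 - 6^2)/1 = 3/1 = 3, a_1 = floor((6 + 6)/3) = 4.
  m_2 = 3*4 - 6 = 6, d_2 = (39 - 6^2)/3 = 3/3 = 1, a_2 = floor((6 + 6)/1) = 12.
  m_3 = 1*12 - 6 = 6, d_3 = (39 - 6^2)/1 = 3/1 = 3: (m_3, d_3) = (m_1, d_1) = (6, 3), so from here the quotients repeat a_1, a_2; the period length is 2.
So sqrt(39) = [6; (4, 12)] with period length k = 2.
k is even, so the fundamental solution of x^2 - 39y^2 = 1 is (p_{k-1}, q_{k-1}) = (p_1, q_1); compute convergents through index 1.
Convergents (p_i = a_i*p_{i-1} + p_{i-2}, q_i = a_i*q_{i-1} + q_{i-2} with p_{-2}=0, p_{-1}=1, q_{-2}=1, q_{-1}=0):
  i=0: a_0=6, p_0 = 6*1 + 0 = 6, q_0 = 6*0 + 1 = 1.
  i=1: a_1=4, p_1 = 4*6 + 1 = 25, q_1 = 4*1 + 0 = 4.
Check: 25^2 - 39*4^2 = 625 - 624 = 1, so (x, y) = (25, 4) solves the equation, and by the theorem it is the least positive solution.

(x, y) = (25, 4)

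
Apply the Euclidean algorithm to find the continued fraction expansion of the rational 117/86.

[1; 2, 1, 3, 2, 3]

Run the Euclidean algorithm on 117 and 86; the successive quotients are the partial quotients a_0, a_1, ... (each step inverts the fractional part left over by the previous one):
  117 = 1*86 + 31, so a_0 = 1.
  86 = 2*31 + 24, so a_1 = 2.
  31 = 1*24 + 7, so a_2 = 1.
  24 = 3*7 + 3, so a_3 = 3.
  7 = 2*3 + 1, so a_4 = 2.
  3 = 3*1 + 0, so a_5 = 3.
The remainder reaches 0 after 6 divisions, so the expansion has 6 partial quotients, read off in order.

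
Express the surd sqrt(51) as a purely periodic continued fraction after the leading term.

[7; (7, 14)]

Write x_i = (sqrt(51) + m_i)/d_i with (m_0, d_0) = (0, 1). a_0 = floor(sqrt(51)) = 7, since 7^2 = 49 <= 51 < 64 = 8^2.
Iterate m_{i+1} = d_i*a_i - m_i, d_{i+1} = (51 - m_{i+1}^2)/d_i, a_{i+1} = floor((a_0 + m_{i+1})/d_{i+1}):
  m_1 = 1*7 - 0 = 7, d_1 = (51 - 7^2)/1 = 2/1 = 2, a_1 = floor((7 + 7)/2) = 7.
  m_2 = 2*7 - 7 = 7, d_2 = (51 - 7^2)/2 = 2/2 = 1, a_2 = floor((7 + 7)/1) = 14.
  m_3 = 1*14 - 7 = 7, d_3 = (51 - 7^2)/1 = 2/1 = 2: (m_3, d_3) = (m_1, d_1) = (7, 2), so from here the quotients repeat a_1, a_2; the period length is 2.
Hence the expansion of sqrt(51) is a_0 = 7 followed by the repeating block 7, 14 (period 2).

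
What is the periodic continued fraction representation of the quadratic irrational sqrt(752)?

[27; (2, 2, 1, 2, 1, 2, 2, 54)]

Write x_i = (sqrt(752) + m_i)/d_i with (m_0, d_0) = (0, 1). a_0 = floor(sqrt(752)) = 27, since 27^2 = 729 <= 752 < 784 = 28^2.
Iterate m_{i+1} = d_i*a_i - m_i, d_{i+1} = (752 - m_{i+1}^2)/d_i, a_{i+1} = floor((a_0 + m_{i+1})/d_{i+1}):
  m_1 = 1*27 - 0 = 27, d_1 = (752 - 27^2)/1 = 23/1 = 23, a_1 = floor((27 + 27)/23) = 2.
  m_2 = 23*2 - 27 = 19, d_2 = (752 - 19^2)/23 = 391/23 = 17, a_2 = floor((27 + 19)/17) = 2.
  m_3 = 17*2 - 19 = 15, d_3 = (752 - 15^2)/17 = 527/17 = 31, a_3 = floor((27 + 15)/31) = 1.
  m_4 = 31*1 - 15 = 16, d_4 = (752 - 16^2)/31 = 496/31 = 16, a_4 = floor((27 + 16)/16) = 2.
  m_5 = 16*2 - 16 = 16, d_5 = (752 - 16^2)/16 = 496/16 = 31, a_5 = floor((27 + 16)/31) = 1.
  m_6 = 31*1 - 16 = 15, d_6 = (752 - 15^2)/31 = 527/31 = 17, a_6 = floor((27 + 15)/17) = 2.
  m_7 = 17*2 - 15 = 19, d_7 = (752 - 19^2)/17 = 391/17 = 23, a_7 = floor((27 + 19)/23) = 2.
  m_8 = 23*2 - 19 = 27, d_8 = (752 - 27^2)/23 = 23/23 = 1, a_8 = floor((27 + 27)/1) = 54.
  m_9 = 1*54 - 27 = 27, d_9 = (752 - 27^2)/1 = 23/1 = 23: (m_9, d_9) = (m_1, d_1) = (27, 23), so from here the quotients repeat a_1, ..., a_8; the period length is 8.
Hence the expansion of sqrt(752) is a_0 = 27 followed by the repeating block 2, 2, 1, 2, 1, 2, 2, 54 (period 8).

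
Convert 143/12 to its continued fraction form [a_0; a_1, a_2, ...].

Run the Euclidean algorithm on 143 and 12; the successive quotients are the partial quotients a_0, a_1, ... (each step inverts the fractional part left over by the previous one):
  143 = 11*12 + 11, so a_0 = 11.
  12 = 1*11 + 1, so a_1 = 1.
  11 = 11*1 + 0, so a_2 = 11.
The remainder reaches 0 after 3 divisions, so the expansion has 3 partial quotients, read off in order.

[11; 1, 11]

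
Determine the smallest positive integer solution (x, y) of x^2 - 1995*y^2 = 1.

(x, y) = (134, 3)

First expand sqrt(1995) as a continued fraction. With x_i = (sqrt(1995) + m_i)/d_i and (m_0, d_0) = (0, 1): a_0 = floor(sqrt(1995)) = 44, since 44^2 = 1936 <= 1995 < 2025 = 45^2.
Iterate m_{i+1} = d_i*a_i - m_i, d_{i+1} = (1995 - m_{i+1}^2)/d_i, a_{i+1} = floor((a_0 + m_{i+1})/d_{i+1}):
  m_1 = 1*44 - 0 = 44, d_1 = (1995 - 44^2)/1 = 59/1 = 59, a_1 = floor((44 + 44)/59) = 1.
  m_2 = 59*1 - 44 = 15, d_2 = (1995 - 15^2)/59 = 1770/59 = 30, a_2 = floor((44 + 15)/30) = 1.
  m_3 = 30*1 - 15 = 15, d_3 = (1995 - 15^2)/30 = 1770/30 = 59, a_3 = floor((44 + 15)/59) = 1.
  m_4 = 59*1 - 15 = 44, d_4 = (1995 - 44^2)/59 = 59/59 = 1, a_4 = floor((44 + 44)/1) = 88.
  m_5 = 1*88 - 44 = 44, d_5 = (1995 - 44^2)/1 = 59/1 = 59: (m_5, d_5) = (m_1, d_1) = (44, 59), so from here the quotients repeat a_1, ..., a_4; the period length is 4.
So sqrt(1995) = [44; (1, 1, 1, 88)] with period length k = 4.
k is even, so the fundamental solution of x^2 - 1995y^2 = 1 is (p_{k-1}, q_{k-1}) = (p_3, q_3); compute convergents through index 3.
Convergents (p_i = a_i*p_{i-1} + p_{i-2}, q_i = a_i*q_{i-1} + q_{i-2} with p_{-2}=0, p_{-1}=1, q_{-2}=1, q_{-1}=0):
  i=0: a_0=44, p_0 = 44*1 + 0 = 44, q_0 = 44*0 + 1 = 1.
  i=1: a_1=1, p_1 = 1*44 + 1 = 45, q_1 = 1*1 + 0 = 1.
  i=2: a_2=1, p_2 = 1*45 + 44 = 89, q_2 = 1*1 + 1 = 2.
  i=3: a_3=1, p_3 = 1*89 + 45 = 134, q_3 = 1*2 + 1 = 3.
Check: 134^2 - 1995*3^2 = 17956 - 17955 = 1, so (x, y) = (134, 3) solves the equation, and by the theorem it is the least positive solution.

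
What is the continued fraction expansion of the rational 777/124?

[6; 3, 1, 3, 8]

Run the Euclidean algorithm on 777 and 124; the successive quotients are the partial quotients a_0, a_1, ... (each step inverts the fractional part left over by the previous one):
  777 = 6*124 + 33, so a_0 = 6.
  124 = 3*33 + 25, so a_1 = 3.
  33 = 1*25 + 8, so a_2 = 1.
  25 = 3*8 + 1, so a_3 = 3.
  8 = 8*1 + 0, so a_4 = 8.
The remainder reaches 0 after 5 divisions, so the expansion has 5 partial quotients, read off in order.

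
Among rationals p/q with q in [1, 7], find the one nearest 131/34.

Expand x = 131/34 as a continued fraction with the Euclidean algorithm:
  131 = 3*34 + 29, so a_0 = 3.
  34 = 1*29 + 5, so a_1 = 1.
  29 = 5*5 + 4, so a_2 = 5.
  5 = 1*4 + 1, so a_3 = 1.
  4 = 4*1 + 0, so a_4 = 4.
so x = [3; 1, 5, 1, 4].
Convergents (p_i = a_i*p_{i-1} + p_{i-2}, q_i = a_i*q_{i-1} + q_{i-2} with p_{-2}=0, p_{-1}=1, q_{-2}=1, q_{-1}=0), until the denominator exceeds 7:
  i=0: a_0=3, p_0 = 3*1 + 0 = 3, q_0 = 3*0 + 1 = 1.
  i=1: a_1=1, p_1 = 1*3 + 1 = 4, q_1 = 1*1 + 0 = 1.
  i=2: a_2=5, p_2 = 5*4 + 3 = 23, q_2 = 5*1 + 1 = 6.
  i=3: a_3=1, p_3 = 1*23 + 4 = 27, q_3 = 1*6 + 1 = 7.
  i=4: a_4=4, p_4 = 4*27 + 23 = 131, q_4 = 4*7 + 6 = 34.
q_4 = 34 > 7, so the last convergent with denominator <= 7 is p_3/q_3 = 27/7.
The closest fraction with denominator <= 7 is either p_3/q_3 or the intermediate fraction (k*p_3 + p_2)/(k*q_3 + q_2) with the largest k >= 1 whose denominator stays <= 7; these approach x as k grows, and every other convergent or intermediate fraction in range is farther away.
Largest k: floor((7 - q_2)/q_3) = floor((7 - 6)/7) = 0.
Since k = 0, no intermediate fraction beyond p_3/q_3 has denominator <= 7, so the convergent 27/7 is the closest (its error is |131*7 - 27*34|/(34*7) = 1/238).

27/7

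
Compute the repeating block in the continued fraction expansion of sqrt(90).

[9; (2, 18)]

Write x_i = (sqrt(90) + m_i)/d_i with (m_0, d_0) = (0, 1). a_0 = floor(sqrt(90)) = 9, since 9^2 = 81 <= 90 < 100 = 10^2.
Iterate m_{i+1} = d_i*a_i - m_i, d_{i+1} = (90 - m_{i+1}^2)/d_i, a_{i+1} = floor((a_0 + m_{i+1})/d_{i+1}):
  m_1 = 1*9 - 0 = 9, d_1 = (90 - 9^2)/1 = 9/1 = 9, a_1 = floor((9 + 9)/9) = 2.
  m_2 = 9*2 - 9 = 9, d_2 = (90 - 9^2)/9 = 9/9 = 1, a_2 = floor((9 + 9)/1) = 18.
  m_3 = 1*18 - 9 = 9, d_3 = (90 - 9^2)/1 = 9/1 = 9: (m_3, d_3) = (m_1, d_1) = (9, 9), so from here the quotients repeat a_1, a_2; the period length is 2.
Hence the expansion of sqrt(90) is a_0 = 9 followed by the repeating block 2, 18 (period 2).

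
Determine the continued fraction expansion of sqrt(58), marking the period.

Write x_i = (sqrt(58) + m_i)/d_i with (m_0, d_0) = (0, 1). a_0 = floor(sqrt(58)) = 7, since 7^2 = 49 <= 58 < 64 = 8^2.
Iterate m_{i+1} = d_i*a_i - m_i, d_{i+1} = (58 - m_{i+1}^2)/d_i, a_{i+1} = floor((a_0 + m_{i+1})/d_{i+1}):
  m_1 = 1*7 - 0 = 7, d_1 = (58 - 7^2)/1 = 9/1 = 9, a_1 = floor((7 + 7)/9) = 1.
  m_2 = 9*1 - 7 = 2, d_2 = (58 - 2^2)/9 = 54/9 = 6, a_2 = floor((7 + 2)/6) = 1.
  m_3 = 6*1 - 2 = 4, d_3 = (58 - 4^2)/6 = 42/6 = 7, a_3 = floor((7 + 4)/7) = 1.
  m_4 = 7*1 - 4 = 3, d_4 = (58 - 3^2)/7 = 49/7 = 7, a_4 = floor((7 + 3)/7) = 1.
  m_5 = 7*1 - 3 = 4, d_5 = (58 - 4^2)/7 = 42/7 = 6, a_5 = floor((7 + 4)/6) = 1.
  m_6 = 6*1 - 4 = 2, d_6 = (58 - 2^2)/6 = 54/6 = 9, a_6 = floor((7 + 2)/9) = 1.
  m_7 = 9*1 - 2 = 7, d_7 = (58 - 7^2)/9 = 9/9 = 1, a_7 = floor((7 + 7)/1) = 14.
  m_8 = 1*14 - 7 = 7, d_8 = (58 - 7^2)/1 = 9/1 = 9: (m_8, d_8) = (m_1, d_1) = (7, 9), so from here the quotients repeat a_1, ..., a_7; the period length is 7.
Hence the expansion of sqrt(58) is a_0 = 7 followed by the repeating block 1, 1, 1, 1, 1, 1, 14 (period 7).

[7; (1, 1, 1, 1, 1, 1, 14)]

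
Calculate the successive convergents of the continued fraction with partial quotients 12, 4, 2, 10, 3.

12/1, 49/4, 110/9, 1149/94, 3557/291

Using the convergent recurrence p_i = a_i*p_{i-1} + p_{i-2}, q_i = a_i*q_{i-1} + q_{i-2} with p_{-2}=0, p_{-1}=1, q_{-2}=1, q_{-1}=0:
  i=0: a_0=12, p_0 = 12*1 + 0 = 12, q_0 = 12*0 + 1 = 1.
  i=1: a_1=4, p_1 = 4*12 + 1 = 49, q_1 = 4*1 + 0 = 4.
  i=2: a_2=2, p_2 = 2*49 + 12 = 110, q_2 = 2*4 + 1 = 9.
  i=3: a_3=10, p_3 = 10*110 + 49 = 1149, q_3 = 10*9 + 4 = 94.
  i=4: a_4=3, p_4 = 3*1149 + 110 = 3557, q_4 = 3*94 + 9 = 291.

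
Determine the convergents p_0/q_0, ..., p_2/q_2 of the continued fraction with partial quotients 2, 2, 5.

2/1, 5/2, 27/11

Using the convergent recurrence p_i = a_i*p_{i-1} + p_{i-2}, q_i = a_i*q_{i-1} + q_{i-2} with p_{-2}=0, p_{-1}=1, q_{-2}=1, q_{-1}=0:
  i=0: a_0=2, p_0 = 2*1 + 0 = 2, q_0 = 2*0 + 1 = 1.
  i=1: a_1=2, p_1 = 2*2 + 1 = 5, q_1 = 2*1 + 0 = 2.
  i=2: a_2=5, p_2 = 5*5 + 2 = 27, q_2 = 5*2 + 1 = 11.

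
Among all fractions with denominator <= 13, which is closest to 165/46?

Expand x = 165/46 as a continued fraction with the Euclidean algorithm:
  165 = 3*46 + 27, so a_0 = 3.
  46 = 1*27 + 19, so a_1 = 1.
  27 = 1*19 + 8, so a_2 = 1.
  19 = 2*8 + 3, so a_3 = 2.
  8 = 2*3 + 2, so a_4 = 2.
  3 = 1*2 + 1, so a_5 = 1.
  2 = 2*1 + 0, so a_6 = 2.
so x = [3; 1, 1, 2, 2, 1, 2].
Convergents (p_i = a_i*p_{i-1} + p_{i-2}, q_i = a_i*q_{i-1} + q_{i-2} with p_{-2}=0, p_{-1}=1, q_{-2}=1, q_{-1}=0), until the denominator exceeds 13:
  i=0: a_0=3, p_0 = 3*1 + 0 = 3, q_0 = 3*0 + 1 = 1.
  i=1: a_1=1, p_1 = 1*3 + 1 = 4, q_1 = 1*1 + 0 = 1.
  i=2: a_2=1, p_2 = 1*4 + 3 = 7, q_2 = 1*1 + 1 = 2.
  i=3: a_3=2, p_3 = 2*7 + 4 = 18, q_3 = 2*2 + 1 = 5.
  i=4: a_4=2, p_4 = 2*18 + 7 = 43, q_4 = 2*5 + 2 = 12.
  i=5: a_5=1, p_5 = 1*43 + 18 = 61, q_5 = 1*12 + 5 = 17.
q_5 = 17 > 13, so the last convergent with denominator <= 13 is p_4/q_4 = 43/12.
The closest fraction with denominator <= 13 is either p_4/q_4 or the intermediate fraction (k*p_4 + p_3)/(k*q_4 + q_3) with the largest k >= 1 whose denominator stays <= 13; these approach x as k grows, and every other convergent or intermediate fraction in range is farther away.
Largest k: floor((13 - q_3)/q_4) = floor((13 - 5)/12) = 0.
Since k = 0, no intermediate fraction beyond p_4/q_4 has denominator <= 13, so the convergent 43/12 is the closest (its error is |165*12 - 43*46|/(46*12) = 2/552).

43/12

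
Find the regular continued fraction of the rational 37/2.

Run the Euclidean algorithm on 37 and 2; the successive quotients are the partial quotients a_0, a_1, ... (each step inverts the fractional part left over by the previous one):
  37 = 18*2 + 1, so a_0 = 18.
  2 = 2*1 + 0, so a_1 = 2.
The remainder reaches 0 after 2 divisions, so the expansion has 2 partial quotients, read off in order.

[18; 2]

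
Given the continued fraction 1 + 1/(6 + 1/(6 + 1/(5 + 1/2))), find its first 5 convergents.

Using the convergent recurrence p_i = a_i*p_{i-1} + p_{i-2}, q_i = a_i*q_{i-1} + q_{i-2} with p_{-2}=0, p_{-1}=1, q_{-2}=1, q_{-1}=0:
  i=0: a_0=1, p_0 = 1*1 + 0 = 1, q_0 = 1*0 + 1 = 1.
  i=1: a_1=6, p_1 = 6*1 + 1 = 7, q_1 = 6*1 + 0 = 6.
  i=2: a_2=6, p_2 = 6*7 + 1 = 43, q_2 = 6*6 + 1 = 37.
  i=3: a_3=5, p_3 = 5*43 + 7 = 222, q_3 = 5*37 + 6 = 191.
  i=4: a_4=2, p_4 = 2*222 + 43 = 487, q_4 = 2*191 + 37 = 419.

1/1, 7/6, 43/37, 222/191, 487/419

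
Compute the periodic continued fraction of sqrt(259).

Write x_i = (sqrt(259) + m_i)/d_i with (m_0, d_0) = (0, 1). a_0 = floor(sqrt(259)) = 16, since 16^2 = 256 <= 259 < 289 = 17^2.
Iterate m_{i+1} = d_i*a_i - m_i, d_{i+1} = (259 - m_{i+1}^2)/d_i, a_{i+1} = floor((a_0 + m_{i+1})/d_{i+1}):
  m_1 = 1*16 - 0 = 16, d_1 = (259 - 16^2)/1 = 3/1 = 3, a_1 = floor((16 + 16)/3) = 10.
  m_2 = 3*10 - 16 = 14, d_2 = (259 - 14^2)/3 = 63/3 = 21, a_2 = floor((16 + 14)/21) = 1.
  m_3 = 21*1 - 14 = 7, d_3 = (259 - 7^2)/21 = 210/21 = 10, a_3 = floor((16 + 7)/10) = 2.
  m_4 = 10*2 - 7 = 13, d_4 = (259 - 13^2)/10 = 90/10 = 9, a_4 = floor((16 + 13)/9) = 3.
  m_5 = 9*3 - 13 = 14, d_5 = (259 - 14^2)/9 = 63/9 = 7, a_5 = floor((16 + 14)/7) = 4.
  m_6 = 7*4 - 14 = 14, d_6 = (259 - 14^2)/7 = 63/7 = 9, a_6 = floor((16 + 14)/9) = 3.
  m_7 = 9*3 - 14 = 13, d_7 = (259 - 13^2)/9 = 90/9 = 10, a_7 = floor((16 + 13)/10) = 2.
  m_8 = 10*2 - 13 = 7, d_8 = (259 - 7^2)/10 = 210/10 = 21, a_8 = floor((16 + 7)/21) = 1.
  m_9 = 21*1 - 7 = 14, d_9 = (259 - 14^2)/21 = 63/21 = 3, a_9 = floor((16 + 14)/3) = 10.
  m_10 = 3*10 - 14 = 16, d_10 = (259 - 16^2)/3 = 3/3 = 1, a_10 = floor((16 + 16)/1) = 32.
  m_11 = 1*32 - 16 = 16, d_11 = (259 - 16^2)/1 = 3/1 = 3: (m_11, d_11) = (m_1, d_1) = (16, 3), so from here the quotients repeat a_1, ..., a_10; the period length is 10.
Hence the expansion of sqrt(259) is a_0 = 16 followed by the repeating block 10, 1, 2, 3, 4, 3, 2, 1, 10, 32 (period 10).

[16; (10, 1, 2, 3, 4, 3, 2, 1, 10, 32)]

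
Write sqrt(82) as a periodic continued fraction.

[9; (18)]

Write x_i = (sqrt(82) + m_i)/d_i with (m_0, d_0) = (0, 1). a_0 = floor(sqrt(82)) = 9, since 9^2 = 81 <= 82 < 100 = 10^2.
Iterate m_{i+1} = d_i*a_i - m_i, d_{i+1} = (82 - m_{i+1}^2)/d_i, a_{i+1} = floor((a_0 + m_{i+1})/d_{i+1}):
  m_1 = 1*9 - 0 = 9, d_1 = (82 - 9^2)/1 = 1/1 = 1, a_1 = floor((9 + 9)/1) = 18.
  m_2 = 1*18 - 9 = 9, d_2 = (82 - 9^2)/1 = 1/1 = 1: (m_2, d_2) = (m_1, d_1) = (9, 1), so from here the quotient a_1 repeats; the period length is 1.
Hence the expansion of sqrt(82) is a_0 = 9 followed by the repeating block 18 (period 1).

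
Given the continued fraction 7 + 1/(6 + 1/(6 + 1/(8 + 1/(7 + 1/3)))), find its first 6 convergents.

7/1, 43/6, 265/37, 2163/302, 15406/2151, 48381/6755

Using the convergent recurrence p_i = a_i*p_{i-1} + p_{i-2}, q_i = a_i*q_{i-1} + q_{i-2} with p_{-2}=0, p_{-1}=1, q_{-2}=1, q_{-1}=0:
  i=0: a_0=7, p_0 = 7*1 + 0 = 7, q_0 = 7*0 + 1 = 1.
  i=1: a_1=6, p_1 = 6*7 + 1 = 43, q_1 = 6*1 + 0 = 6.
  i=2: a_2=6, p_2 = 6*43 + 7 = 265, q_2 = 6*6 + 1 = 37.
  i=3: a_3=8, p_3 = 8*265 + 43 = 2163, q_3 = 8*37 + 6 = 302.
  i=4: a_4=7, p_4 = 7*2163 + 265 = 15406, q_4 = 7*302 + 37 = 2151.
  i=5: a_5=3, p_5 = 3*15406 + 2163 = 48381, q_5 = 3*2151 + 302 = 6755.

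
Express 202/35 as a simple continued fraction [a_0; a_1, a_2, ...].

Run the Euclidean algorithm on 202 and 35; the successive quotients are the partial quotients a_0, a_1, ... (each step inverts the fractional part left over by the previous one):
  202 = 5*35 + 27, so a_0 = 5.
  35 = 1*27 + 8, so a_1 = 1.
  27 = 3*8 + 3, so a_2 = 3.
  8 = 2*3 + 2, so a_3 = 2.
  3 = 1*2 + 1, so a_4 = 1.
  2 = 2*1 + 0, so a_5 = 2.
The remainder reaches 0 after 6 divisions, so the expansion has 6 partial quotients, read off in order.

[5; 1, 3, 2, 1, 2]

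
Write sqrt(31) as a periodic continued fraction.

Write x_i = (sqrt(31) + m_i)/d_i with (m_0, d_0) = (0, 1). a_0 = floor(sqrt(31)) = 5, since 5^2 = 25 <= 31 < 36 = 6^2.
Iterate m_{i+1} = d_i*a_i - m_i, d_{i+1} = (31 - m_{i+1}^2)/d_i, a_{i+1} = floor((a_0 + m_{i+1})/d_{i+1}):
  m_1 = 1*5 - 0 = 5, d_1 = (31 - 5^2)/1 = 6/1 = 6, a_1 = floor((5 + 5)/6) = 1.
  m_2 = 6*1 - 5 = 1, d_2 = (31 - 1^2)/6 = 30/6 = 5, a_2 = floor((5 + 1)/5) = 1.
  m_3 = 5*1 - 1 = 4, d_3 = (31 - 4^2)/5 = 15/5 = 3, a_3 = floor((5 + 4)/3) = 3.
  m_4 = 3*3 - 4 = 5, d_4 = (31 - 5^2)/3 = 6/3 = 2, a_4 = floor((5 + 5)/2) = 5.
  m_5 = 2*5 - 5 = 5, d_5 = (31 - 5^2)/2 = 6/2 = 3, a_5 = floor((5 + 5)/3) = 3.
  m_6 = 3*3 - 5 = 4, d_6 = (31 - 4^2)/3 = 15/3 = 5, a_6 = floor((5 + 4)/5) = 1.
  m_7 = 5*1 - 4 = 1, d_7 = (31 - 1^2)/5 = 30/5 = 6, a_7 = floor((5 + 1)/6) = 1.
  m_8 = 6*1 - 1 = 5, d_8 = (31 - 5^2)/6 = 6/6 = 1, a_8 = floor((5 + 5)/1) = 10.
  m_9 = 1*10 - 5 = 5, d_9 = (31 - 5^2)/1 = 6/1 = 6: (m_9, d_9) = (m_1, d_1) = (5, 6), so from here the quotients repeat a_1, ..., a_8; the period length is 8.
Hence the expansion of sqrt(31) is a_0 = 5 followed by the repeating block 1, 1, 3, 5, 3, 1, 1, 10 (period 8).

[5; (1, 1, 3, 5, 3, 1, 1, 10)]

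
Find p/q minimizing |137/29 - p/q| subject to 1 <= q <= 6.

Expand x = 137/29 as a continued fraction with the Euclidean algorithm:
  137 = 4*29 + 21, so a_0 = 4.
  29 = 1*21 + 8, so a_1 = 1.
  21 = 2*8 + 5, so a_2 = 2.
  8 = 1*5 + 3, so a_3 = 1.
  5 = 1*3 + 2, so a_4 = 1.
  3 = 1*2 + 1, so a_5 = 1.
  2 = 2*1 + 0, so a_6 = 2.
so x = [4; 1, 2, 1, 1, 1, 2].
Convergents (p_i = a_i*p_{i-1} + p_{i-2}, q_i = a_i*q_{i-1} + q_{i-2} with p_{-2}=0, p_{-1}=1, q_{-2}=1, q_{-1}=0), until the denominator exceeds 6:
  i=0: a_0=4, p_0 = 4*1 + 0 = 4, q_0 = 4*0 + 1 = 1.
  i=1: a_1=1, p_1 = 1*4 + 1 = 5, q_1 = 1*1 + 0 = 1.
  i=2: a_2=2, p_2 = 2*5 + 4 = 14, q_2 = 2*1 + 1 = 3.
  i=3: a_3=1, p_3 = 1*14 + 5 = 19, q_3 = 1*3 + 1 = 4.
  i=4: a_4=1, p_4 = 1*19 + 14 = 33, q_4 = 1*4 + 3 = 7.
q_4 = 7 > 6, so the last convergent with denominator <= 6 is p_3/q_3 = 19/4.
The closest fraction with denominator <= 6 is either p_3/q_3 or the intermediate fraction (k*p_3 + p_2)/(k*q_3 + q_2) with the largest k >= 1 whose denominator stays <= 6; these approach x as k grows, and every other convergent or intermediate fraction in range is farther away.
Largest k: floor((6 - q_2)/q_3) = floor((6 - 3)/4) = 0.
Since k = 0, no intermediate fraction beyond p_3/q_3 has denominator <= 6, so the convergent 19/4 is the closest (its error is |137*4 - 19*29|/(29*4) = 3/116).

19/4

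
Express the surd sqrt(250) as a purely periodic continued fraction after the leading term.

[15; (1, 4, 3, 3, 4, 1, 30)]

Write x_i = (sqrt(250) + m_i)/d_i with (m_0, d_0) = (0, 1). a_0 = floor(sqrt(250)) = 15, since 15^2 = 225 <= 250 < 256 = 16^2.
Iterate m_{i+1} = d_i*a_i - m_i, d_{i+1} = (250 - m_{i+1}^2)/d_i, a_{i+1} = floor((a_0 + m_{i+1})/d_{i+1}):
  m_1 = 1*15 - 0 = 15, d_1 = (250 - 15^2)/1 = 25/1 = 25, a_1 = floor((15 + 15)/25) = 1.
  m_2 = 25*1 - 15 = 10, d_2 = (250 - 10^2)/25 = 150/25 = 6, a_2 = floor((15 + 10)/6) = 4.
  m_3 = 6*4 - 10 = 14, d_3 = (250 - 14^2)/6 = 54/6 = 9, a_3 = floor((15 + 14)/9) = 3.
  m_4 = 9*3 - 14 = 13, d_4 = (250 - 13^2)/9 = 81/9 = 9, a_4 = floor((15 + 13)/9) = 3.
  m_5 = 9*3 - 13 = 14, d_5 = (250 - 14^2)/9 = 54/9 = 6, a_5 = floor((15 + 14)/6) = 4.
  m_6 = 6*4 - 14 = 10, d_6 = (250 - 10^2)/6 = 150/6 = 25, a_6 = floor((15 + 10)/25) = 1.
  m_7 = 25*1 - 10 = 15, d_7 = (250 - 15^2)/25 = 25/25 = 1, a_7 = floor((15 + 15)/1) = 30.
  m_8 = 1*30 - 15 = 15, d_8 = (250 - 15^2)/1 = 25/1 = 25: (m_8, d_8) = (m_1, d_1) = (15, 25), so from here the quotients repeat a_1, ..., a_7; the period length is 7.
Hence the expansion of sqrt(250) is a_0 = 15 followed by the repeating block 1, 4, 3, 3, 4, 1, 30 (period 7).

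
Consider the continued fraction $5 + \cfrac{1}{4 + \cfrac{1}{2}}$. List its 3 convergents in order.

5/1, 21/4, 47/9

Using the convergent recurrence p_i = a_i*p_{i-1} + p_{i-2}, q_i = a_i*q_{i-1} + q_{i-2} with p_{-2}=0, p_{-1}=1, q_{-2}=1, q_{-1}=0:
  i=0: a_0=5, p_0 = 5*1 + 0 = 5, q_0 = 5*0 + 1 = 1.
  i=1: a_1=4, p_1 = 4*5 + 1 = 21, q_1 = 4*1 + 0 = 4.
  i=2: a_2=2, p_2 = 2*21 + 5 = 47, q_2 = 2*4 + 1 = 9.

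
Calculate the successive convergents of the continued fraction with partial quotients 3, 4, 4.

Using the convergent recurrence p_i = a_i*p_{i-1} + p_{i-2}, q_i = a_i*q_{i-1} + q_{i-2} with p_{-2}=0, p_{-1}=1, q_{-2}=1, q_{-1}=0:
  i=0: a_0=3, p_0 = 3*1 + 0 = 3, q_0 = 3*0 + 1 = 1.
  i=1: a_1=4, p_1 = 4*3 + 1 = 13, q_1 = 4*1 + 0 = 4.
  i=2: a_2=4, p_2 = 4*13 + 3 = 55, q_2 = 4*4 + 1 = 17.

3/1, 13/4, 55/17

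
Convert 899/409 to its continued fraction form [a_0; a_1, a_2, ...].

Run the Euclidean algorithm on 899 and 409; the successive quotients are the partial quotients a_0, a_1, ... (each step inverts the fractional part left over by the previous one):
  899 = 2*409 + 81, so a_0 = 2.
  409 = 5*81 + 4, so a_1 = 5.
  81 = 20*4 + 1, so a_2 = 20.
  4 = 4*1 + 0, so a_3 = 4.
The remainder reaches 0 after 4 divisions, so the expansion has 4 partial quotients, read off in order.

[2; 5, 20, 4]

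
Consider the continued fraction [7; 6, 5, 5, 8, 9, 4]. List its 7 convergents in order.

7/1, 43/6, 222/31, 1153/161, 9446/1319, 86167/12032, 354114/49447

Using the convergent recurrence p_i = a_i*p_{i-1} + p_{i-2}, q_i = a_i*q_{i-1} + q_{i-2} with p_{-2}=0, p_{-1}=1, q_{-2}=1, q_{-1}=0:
  i=0: a_0=7, p_0 = 7*1 + 0 = 7, q_0 = 7*0 + 1 = 1.
  i=1: a_1=6, p_1 = 6*7 + 1 = 43, q_1 = 6*1 + 0 = 6.
  i=2: a_2=5, p_2 = 5*43 + 7 = 222, q_2 = 5*6 + 1 = 31.
  i=3: a_3=5, p_3 = 5*222 + 43 = 1153, q_3 = 5*31 + 6 = 161.
  i=4: a_4=8, p_4 = 8*1153 + 222 = 9446, q_4 = 8*161 + 31 = 1319.
  i=5: a_5=9, p_5 = 9*9446 + 1153 = 86167, q_5 = 9*1319 + 161 = 12032.
  i=6: a_6=4, p_6 = 4*86167 + 9446 = 354114, q_6 = 4*12032 + 1319 = 49447.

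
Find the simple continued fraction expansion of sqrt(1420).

[37; (1, 2, 6, 1, 1, 14, 1, 1, 6, 2, 1, 74)]

Write x_i = (sqrt(1420) + m_i)/d_i with (m_0, d_0) = (0, 1). a_0 = floor(sqrt(1420)) = 37, since 37^2 = 1369 <= 1420 < 1444 = 38^2.
Iterate m_{i+1} = d_i*a_i - m_i, d_{i+1} = (1420 - m_{i+1}^2)/d_i, a_{i+1} = floor((a_0 + m_{i+1})/d_{i+1}):
  m_1 = 1*37 - 0 = 37, d_1 = (1420 - 37^2)/1 = 51/1 = 51, a_1 = floor((37 + 37)/51) = 1.
  m_2 = 51*1 - 37 = 14, d_2 = (1420 - 14^2)/51 = 1224/51 = 24, a_2 = floor((37 + 14)/24) = 2.
  m_3 = 24*2 - 14 = 34, d_3 = (1420 - 34^2)/24 = 264/24 = 11, a_3 = floor((37 + 34)/11) = 6.
  m_4 = 11*6 - 34 = 32, d_4 = (1420 - 32^2)/11 = 396/11 = 36, a_4 = floor((37 + 32)/36) = 1.
  m_5 = 36*1 - 32 = 4, d_5 = (1420 - 4^2)/36 = 1404/36 = 39, a_5 = floor((37 + 4)/39) = 1.
  m_6 = 39*1 - 4 = 35, d_6 = (1420 - 35^2)/39 = 195/39 = 5, a_6 = floor((37 + 35)/5) = 14.
  m_7 = 5*14 - 35 = 35, d_7 = (1420 - 35^2)/5 = 195/5 = 39, a_7 = floor((37 + 35)/39) = 1.
  m_8 = 39*1 - 35 = 4, d_8 = (1420 - 4^2)/39 = 1404/39 = 36, a_8 = floor((37 + 4)/36) = 1.
  m_9 = 36*1 - 4 = 32, d_9 = (1420 - 32^2)/36 = 396/36 = 11, a_9 = floor((37 + 32)/11) = 6.
  m_10 = 11*6 - 32 = 34, d_10 = (1420 - 34^2)/11 = 264/11 = 24, a_10 = floor((37 + 34)/24) = 2.
  m_11 = 24*2 - 34 = 14, d_11 = (1420 - 14^2)/24 = 1224/24 = 51, a_11 = floor((37 + 14)/51) = 1.
  m_12 = 51*1 - 14 = 37, d_12 = (1420 - 37^2)/51 = 51/51 = 1, a_12 = floor((37 + 37)/1) = 74.
  m_13 = 1*74 - 37 = 37, d_13 = (1420 - 37^2)/1 = 51/1 = 51: (m_13, d_13) = (m_1, d_1) = (37, 51), so from here the quotients repeat a_1, ..., a_12; the period length is 12.
Hence the expansion of sqrt(1420) is a_0 = 37 followed by the repeating block 1, 2, 6, 1, 1, 14, 1, 1, 6, 2, 1, 74 (period 12).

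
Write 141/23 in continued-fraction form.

Run the Euclidean algorithm on 141 and 23; the successive quotients are the partial quotients a_0, a_1, ... (each step inverts the fractional part left over by the previous one):
  141 = 6*23 + 3, so a_0 = 6.
  23 = 7*3 + 2, so a_1 = 7.
  3 = 1*2 + 1, so a_2 = 1.
  2 = 2*1 + 0, so a_3 = 2.
The remainder reaches 0 after 4 divisions, so the expansion has 4 partial quotients, read off in order.

[6; 7, 1, 2]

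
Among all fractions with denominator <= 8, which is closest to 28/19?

3/2

Expand x = 28/19 as a continued fraction with the Euclidean algorithm:
  28 = 1*19 + 9, so a_0 = 1.
  19 = 2*9 + 1, so a_1 = 2.
  9 = 9*1 + 0, so a_2 = 9.
so x = [1; 2, 9].
Convergents (p_i = a_i*p_{i-1} + p_{i-2}, q_i = a_i*q_{i-1} + q_{i-2} with p_{-2}=0, p_{-1}=1, q_{-2}=1, q_{-1}=0), until the denominator exceeds 8:
  i=0: a_0=1, p_0 = 1*1 + 0 = 1, q_0 = 1*0 + 1 = 1.
  i=1: a_1=2, p_1 = 2*1 + 1 = 3, q_1 = 2*1 + 0 = 2.
  i=2: a_2=9, p_2 = 9*3 + 1 = 28, q_2 = 9*2 + 1 = 19.
q_2 = 19 > 8, so the last convergent with denominator <= 8 is p_1/q_1 = 3/2.
The closest fraction with denominator <= 8 is either p_1/q_1 or the intermediate fraction (k*p_1 + p_0)/(k*q_1 + q_0) with the largest k >= 1 whose denominator stays <= 8; these approach x as k grows, and every other convergent or intermediate fraction in range is farther away.
Largest k: floor((8 - q_0)/q_1) = floor((8 - 1)/2) = 3.
That gives (3*3 + 1)/(3*2 + 1) = 10/7.
Compare the errors: |x - 3/2| = |28*2 - 3*19|/(19*2) = 1/38, and |x - 10/7| = |28*7 - 10*19|/(19*7) = 6/133.
Cross-multiplying, 1*133 = 133 < 228 = 6*38, so 1/38 is smaller: the convergent 3/2 is closer to x than 10/7.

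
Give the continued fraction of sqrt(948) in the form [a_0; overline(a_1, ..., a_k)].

[30; overline(1, 3, 1, 3, 20, 3, 1, 3, 1, 60)]

Write x_i = (sqrt(948) + m_i)/d_i with (m_0, d_0) = (0, 1). a_0 = floor(sqrt(948)) = 30, since 30^2 = 900 <= 948 < 961 = 31^2.
Iterate m_{i+1} = d_i*a_i - m_i, d_{i+1} = (948 - m_{i+1}^2)/d_i, a_{i+1} = floor((a_0 + m_{i+1})/d_{i+1}):
  m_1 = 1*30 - 0 = 30, d_1 = (948 - 30^2)/1 = 48/1 = 48, a_1 = floor((30 + 30)/48) = 1.
  m_2 = 48*1 - 30 = 18, d_2 = (948 - 18^2)/48 = 624/48 = 13, a_2 = floor((30 + 18)/13) = 3.
  m_3 = 13*3 - 18 = 21, d_3 = (948 - 21^2)/13 = 507/13 = 39, a_3 = floor((30 + 21)/39) = 1.
  m_4 = 39*1 - 21 = 18, d_4 = (948 - 18^2)/39 = 624/39 = 16, a_4 = floor((30 + 18)/16) = 3.
  m_5 = 16*3 - 18 = 30, d_5 = (948 - 30^2)/16 = 48/16 = 3, a_5 = floor((30 + 30)/3) = 20.
  m_6 = 3*20 - 30 = 30, d_6 = (948 - 30^2)/3 = 48/3 = 16, a_6 = floor((30 + 30)/16) = 3.
  m_7 = 16*3 - 30 = 18, d_7 = (948 - 18^2)/16 = 624/16 = 39, a_7 = floor((30 + 18)/39) = 1.
  m_8 = 39*1 - 18 = 21, d_8 = (948 - 21^2)/39 = 507/39 = 13, a_8 = floor((30 + 21)/13) = 3.
  m_9 = 13*3 - 21 = 18, d_9 = (948 - 18^2)/13 = 624/13 = 48, a_9 = floor((30 + 18)/48) = 1.
  m_10 = 48*1 - 18 = 30, d_10 = (948 - 30^2)/48 = 48/48 = 1, a_10 = floor((30 + 30)/1) = 60.
  m_11 = 1*60 - 30 = 30, d_11 = (948 - 30^2)/1 = 48/1 = 48: (m_11, d_11) = (m_1, d_1) = (30, 48), so from here the quotients repeat a_1, ..., a_10; the period length is 10.
Hence the expansion of sqrt(948) is a_0 = 30 followed by the repeating block 1, 3, 1, 3, 20, 3, 1, 3, 1, 60 (period 10).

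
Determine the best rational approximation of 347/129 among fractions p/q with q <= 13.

35/13

Expand x = 347/129 as a continued fraction with the Euclidean algorithm:
  347 = 2*129 + 89, so a_0 = 2.
  129 = 1*89 + 40, so a_1 = 1.
  89 = 2*40 + 9, so a_2 = 2.
  40 = 4*9 + 4, so a_3 = 4.
  9 = 2*4 + 1, so a_4 = 2.
  4 = 4*1 + 0, so a_5 = 4.
so x = [2; 1, 2, 4, 2, 4].
Convergents (p_i = a_i*p_{i-1} + p_{i-2}, q_i = a_i*q_{i-1} + q_{i-2} with p_{-2}=0, p_{-1}=1, q_{-2}=1, q_{-1}=0), until the denominator exceeds 13:
  i=0: a_0=2, p_0 = 2*1 + 0 = 2, q_0 = 2*0 + 1 = 1.
  i=1: a_1=1, p_1 = 1*2 + 1 = 3, q_1 = 1*1 + 0 = 1.
  i=2: a_2=2, p_2 = 2*3 + 2 = 8, q_2 = 2*1 + 1 = 3.
  i=3: a_3=4, p_3 = 4*8 + 3 = 35, q_3 = 4*3 + 1 = 13.
  i=4: a_4=2, p_4 = 2*35 + 8 = 78, q_4 = 2*13 + 3 = 29.
q_4 = 29 > 13, so the last convergent with denominator <= 13 is p_3/q_3 = 35/13.
The closest fraction with denominator <= 13 is either p_3/q_3 or the intermediate fraction (k*p_3 + p_2)/(k*q_3 + q_2) with the largest k >= 1 whose denominator stays <= 13; these approach x as k grows, and every other convergent or intermediate fraction in range is farther away.
Largest k: floor((13 - q_2)/q_3) = floor((13 - 3)/13) = 0.
Since k = 0, no intermediate fraction beyond p_3/q_3 has denominator <= 13, so the convergent 35/13 is the closest (its error is |347*13 - 35*129|/(129*13) = 4/1677).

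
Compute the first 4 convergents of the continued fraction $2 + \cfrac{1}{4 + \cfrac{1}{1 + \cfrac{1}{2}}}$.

Using the convergent recurrence p_i = a_i*p_{i-1} + p_{i-2}, q_i = a_i*q_{i-1} + q_{i-2} with p_{-2}=0, p_{-1}=1, q_{-2}=1, q_{-1}=0:
  i=0: a_0=2, p_0 = 2*1 + 0 = 2, q_0 = 2*0 + 1 = 1.
  i=1: a_1=4, p_1 = 4*2 + 1 = 9, q_1 = 4*1 + 0 = 4.
  i=2: a_2=1, p_2 = 1*9 + 2 = 11, q_2 = 1*4 + 1 = 5.
  i=3: a_3=2, p_3 = 2*11 + 9 = 31, q_3 = 2*5 + 4 = 14.

2/1, 9/4, 11/5, 31/14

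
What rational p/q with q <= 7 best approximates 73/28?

Expand x = 73/28 as a continued fraction with the Euclidean algorithm:
  73 = 2*28 + 17, so a_0 = 2.
  28 = 1*17 + 11, so a_1 = 1.
  17 = 1*11 + 6, so a_2 = 1.
  11 = 1*6 + 5, so a_3 = 1.
  6 = 1*5 + 1, so a_4 = 1.
  5 = 5*1 + 0, so a_5 = 5.
so x = [2; 1, 1, 1, 1, 5].
Convergents (p_i = a_i*p_{i-1} + p_{i-2}, q_i = a_i*q_{i-1} + q_{i-2} with p_{-2}=0, p_{-1}=1, q_{-2}=1, q_{-1}=0), until the denominator exceeds 7:
  i=0: a_0=2, p_0 = 2*1 + 0 = 2, q_0 = 2*0 + 1 = 1.
  i=1: a_1=1, p_1 = 1*2 + 1 = 3, q_1 = 1*1 + 0 = 1.
  i=2: a_2=1, p_2 = 1*3 + 2 = 5, q_2 = 1*1 + 1 = 2.
  i=3: a_3=1, p_3 = 1*5 + 3 = 8, q_3 = 1*2 + 1 = 3.
  i=4: a_4=1, p_4 = 1*8 + 5 = 13, q_4 = 1*3 + 2 = 5.
  i=5: a_5=5, p_5 = 5*13 + 8 = 73, q_5 = 5*5 + 3 = 28.
q_5 = 28 > 7, so the last convergent with denominator <= 7 is p_4/q_4 = 13/5.
The closest fraction with denominator <= 7 is either p_4/q_4 or the intermediate fraction (k*p_4 + p_3)/(k*q_4 + q_3) with the largest k >= 1 whose denominator stays <= 7; these approach x as k grows, and every other convergent or intermediate fraction in range is farther away.
Largest k: floor((7 - q_3)/q_4) = floor((7 - 3)/5) = 0.
Since k = 0, no intermediate fraction beyond p_4/q_4 has denominator <= 7, so the convergent 13/5 is the closest (its error is |73*5 - 13*28|/(28*5) = 1/140).

13/5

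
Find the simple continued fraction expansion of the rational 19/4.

[4; 1, 3]

Run the Euclidean algorithm on 19 and 4; the successive quotients are the partial quotients a_0, a_1, ... (each step inverts the fractional part left over by the previous one):
  19 = 4*4 + 3, so a_0 = 4.
  4 = 1*3 + 1, so a_1 = 1.
  3 = 3*1 + 0, so a_2 = 3.
The remainder reaches 0 after 3 divisions, so the expansion has 3 partial quotients, read off in order.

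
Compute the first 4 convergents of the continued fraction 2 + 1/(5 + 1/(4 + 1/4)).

Using the convergent recurrence p_i = a_i*p_{i-1} + p_{i-2}, q_i = a_i*q_{i-1} + q_{i-2} with p_{-2}=0, p_{-1}=1, q_{-2}=1, q_{-1}=0:
  i=0: a_0=2, p_0 = 2*1 + 0 = 2, q_0 = 2*0 + 1 = 1.
  i=1: a_1=5, p_1 = 5*2 + 1 = 11, q_1 = 5*1 + 0 = 5.
  i=2: a_2=4, p_2 = 4*11 + 2 = 46, q_2 = 4*5 + 1 = 21.
  i=3: a_3=4, p_3 = 4*46 + 11 = 195, q_3 = 4*21 + 5 = 89.

2/1, 11/5, 46/21, 195/89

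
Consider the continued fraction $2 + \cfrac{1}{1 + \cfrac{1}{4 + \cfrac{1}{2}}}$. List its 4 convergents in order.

Using the convergent recurrence p_i = a_i*p_{i-1} + p_{i-2}, q_i = a_i*q_{i-1} + q_{i-2} with p_{-2}=0, p_{-1}=1, q_{-2}=1, q_{-1}=0:
  i=0: a_0=2, p_0 = 2*1 + 0 = 2, q_0 = 2*0 + 1 = 1.
  i=1: a_1=1, p_1 = 1*2 + 1 = 3, q_1 = 1*1 + 0 = 1.
  i=2: a_2=4, p_2 = 4*3 + 2 = 14, q_2 = 4*1 + 1 = 5.
  i=3: a_3=2, p_3 = 2*14 + 3 = 31, q_3 = 2*5 + 1 = 11.

2/1, 3/1, 14/5, 31/11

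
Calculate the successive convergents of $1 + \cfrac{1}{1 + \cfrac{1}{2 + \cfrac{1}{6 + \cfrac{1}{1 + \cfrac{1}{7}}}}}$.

Using the convergent recurrence p_i = a_i*p_{i-1} + p_{i-2}, q_i = a_i*q_{i-1} + q_{i-2} with p_{-2}=0, p_{-1}=1, q_{-2}=1, q_{-1}=0:
  i=0: a_0=1, p_0 = 1*1 + 0 = 1, q_0 = 1*0 + 1 = 1.
  i=1: a_1=1, p_1 = 1*1 + 1 = 2, q_1 = 1*1 + 0 = 1.
  i=2: a_2=2, p_2 = 2*2 + 1 = 5, q_2 = 2*1 + 1 = 3.
  i=3: a_3=6, p_3 = 6*5 + 2 = 32, q_3 = 6*3 + 1 = 19.
  i=4: a_4=1, p_4 = 1*32 + 5 = 37, q_4 = 1*19 + 3 = 22.
  i=5: a_5=7, p_5 = 7*37 + 32 = 291, q_5 = 7*22 + 19 = 173.

1/1, 2/1, 5/3, 32/19, 37/22, 291/173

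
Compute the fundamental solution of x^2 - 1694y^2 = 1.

First expand sqrt(1694) as a continued fraction. With x_i = (sqrt(1694) + m_i)/d_i and (m_0, d_0) = (0, 1): a_0 = floor(sqrt(1694)) = 41, since 41^2 = 1681 <= 1694 < 1764 = 42^2.
Iterate m_{i+1} = d_i*a_i - m_i, d_{i+1} = (1694 - m_{i+1}^2)/d_i, a_{i+1} = floor((a_0 + m_{i+1})/d_{i+1}):
  m_1 = 1*41 - 0 = 41, d_1 = (1694 - 41^2)/1 = 13/1 = 13, a_1 = floor((41 + 41)/13) = 6.
  m_2 = 13*6 - 41 = 37, d_2 = (1694 - 37^2)/13 = 325/13 = 25, a_2 = floor((41 + 37)/25) = 3.
  m_3 = 25*3 - 37 = 38, d_3 = (1694 - 38^2)/25 = 250/25 = 10, a_3 = floor((41 + 38)/10) = 7.
  m_4 = 10*7 - 38 = 32, d_4 = (1694 - 32^2)/10 = 670/10 = 67, a_4 = floor((41 + 32)/67) = 1.
  m_5 = 67*1 - 32 = 35, d_5 = (1694 - 35^2)/67 = 469/67 = 7, a_5 = floor((41 + 35)/7) = 10.
  m_6 = 7*10 - 35 = 35, d_6 = (1694 - 35^2)/7 = 469/7 = 67, a_6 = floor((41 + 35)/67) = 1.
  m_7 = 67*1 - 35 = 32, d_7 = (1694 - 32^2)/67 = 670/67 = 10, a_7 = floor((41 + 32)/10) = 7.
  m_8 = 10*7 - 32 = 38, d_8 = (1694 - 38^2)/10 = 250/10 = 25, a_8 = floor((41 + 38)/25) = 3.
  m_9 = 25*3 - 38 = 37, d_9 = (1694 - 37^2)/25 = 325/25 = 13, a_9 = floor((41 + 37)/13) = 6.
  m_10 = 13*6 - 37 = 41, d_10 = (1694 - 41^2)/13 = 13/13 = 1, a_10 = floor((41 + 41)/1) = 82.
  m_11 = 1*82 - 41 = 41, d_11 = (1694 - 41^2)/1 = 13/1 = 13: (m_11, d_11) = (m_1, d_1) = (41, 13), so from here the quotients repeat a_1, ..., a_10; the period length is 10.
So sqrt(1694) = [41; (6, 3, 7, 1, 10, 1, 7, 3, 6, 82)] with period length k = 10.
k is even, so the fundamental solution of x^2 - 1694y^2 = 1 is (p_{k-1}, q_{k-1}) = (p_9, q_9); compute convergents through index 9.
Convergents (p_i = a_i*p_{i-1} + p_{i-2}, q_i = a_i*q_{i-1} + q_{i-2} with p_{-2}=0, p_{-1}=1, q_{-2}=1, q_{-1}=0):
  i=0: a_0=41, p_0 = 41*1 + 0 = 41, q_0 = 41*0 + 1 = 1.
  i=1: a_1=6, p_1 = 6*41 + 1 = 247, q_1 = 6*1 + 0 = 6.
  i=2: a_2=3, p_2 = 3*247 + 41 = 782, q_2 = 3*6 + 1 = 19.
  i=3: a_3=7, p_3 = 7*782 + 247 = 5721, q_3 = 7*19 + 6 = 139.
  i=4: a_4=1, p_4 = 1*5721 + 782 = 6503, q_4 = 1*139 + 19 = 158.
  i=5: a_5=10, p_5 = 10*6503 + 5721 = 70751, q_5 = 10*158 + 139 = 1719.
  i=6: a_6=1, p_6 = 1*70751 + 6503 = 77254, q_6 = 1*1719 + 158 = 1877.
  i=7: a_7=7, p_7 = 7*77254 + 70751 = 611529, q_7 = 7*1877 + 1719 = 14858.
  i=8: a_8=3, p_8 = 3*611529 + 77254 = 1911841, q_8 = 3*14858 + 1877 = 46451.
  i=9: a_9=6, p_9 = 6*1911841 + 611529 = 12082575, q_9 = 6*46451 + 14858 = 293564.
Check: 12082575^2 - 1694*293564^2 = 145988618630625 - 145988618630624 = 1, so (x, y) = (12082575, 293564) solves the equation, and by the theorem it is the least positive solution.

(x, y) = (12082575, 293564)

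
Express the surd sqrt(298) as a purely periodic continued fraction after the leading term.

[17; (3, 1, 4, 5, 1, 1, 5, 4, 1, 3, 34)]

Write x_i = (sqrt(298) + m_i)/d_i with (m_0, d_0) = (0, 1). a_0 = floor(sqrt(298)) = 17, since 17^2 = 289 <= 298 < 324 = 18^2.
Iterate m_{i+1} = d_i*a_i - m_i, d_{i+1} = (298 - m_{i+1}^2)/d_i, a_{i+1} = floor((a_0 + m_{i+1})/d_{i+1}):
  m_1 = 1*17 - 0 = 17, d_1 = (298 - 17^2)/1 = 9/1 = 9, a_1 = floor((17 + 17)/9) = 3.
  m_2 = 9*3 - 17 = 10, d_2 = (298 - 10^2)/9 = 198/9 = 22, a_2 = floor((17 + 10)/22) = 1.
  m_3 = 22*1 - 10 = 12, d_3 = (298 - 12^2)/22 = 154/22 = 7, a_3 = floor((17 + 12)/7) = 4.
  m_4 = 7*4 - 12 = 16, d_4 = (298 - 16^2)/7 = 42/7 = 6, a_4 = floor((17 + 16)/6) = 5.
  m_5 = 6*5 - 16 = 14, d_5 = (298 - 14^2)/6 = 102/6 = 17, a_5 = floor((17 + 14)/17) = 1.
  m_6 = 17*1 - 14 = 3, d_6 = (298 - 3^2)/17 = 289/17 = 17, a_6 = floor((17 + 3)/17) = 1.
  m_7 = 17*1 - 3 = 14, d_7 = (298 - 14^2)/17 = 102/17 = 6, a_7 = floor((17 + 14)/6) = 5.
  m_8 = 6*5 - 14 = 16, d_8 = (298 - 16^2)/6 = 42/6 = 7, a_8 = floor((17 + 16)/7) = 4.
  m_9 = 7*4 - 16 = 12, d_9 = (298 - 12^2)/7 = 154/7 = 22, a_9 = floor((17 + 12)/22) = 1.
  m_10 = 22*1 - 12 = 10, d_10 = (298 - 10^2)/22 = 198/22 = 9, a_10 = floor((17 + 10)/9) = 3.
  m_11 = 9*3 - 10 = 17, d_11 = (298 - 17^2)/9 = 9/9 = 1, a_11 = floor((17 + 17)/1) = 34.
  m_12 = 1*34 - 17 = 17, d_12 = (298 - 17^2)/1 = 9/1 = 9: (m_12, d_12) = (m_1, d_1) = (17, 9), so from here the quotients repeat a_1, ..., a_11; the period length is 11.
Hence the expansion of sqrt(298) is a_0 = 17 followed by the repeating block 3, 1, 4, 5, 1, 1, 5, 4, 1, 3, 34 (period 11).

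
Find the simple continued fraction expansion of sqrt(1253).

[35; (2, 1, 1, 17, 10, 17, 1, 1, 2, 70)]

Write x_i = (sqrt(1253) + m_i)/d_i with (m_0, d_0) = (0, 1). a_0 = floor(sqrt(1253)) = 35, since 35^2 = 1225 <= 1253 < 1296 = 36^2.
Iterate m_{i+1} = d_i*a_i - m_i, d_{i+1} = (1253 - m_{i+1}^2)/d_i, a_{i+1} = floor((a_0 + m_{i+1})/d_{i+1}):
  m_1 = 1*35 - 0 = 35, d_1 = (1253 - 35^2)/1 = 28/1 = 28, a_1 = floor((35 + 35)/28) = 2.
  m_2 = 28*2 - 35 = 21, d_2 = (1253 - 21^2)/28 = 812/28 = 29, a_2 = floor((35 + 21)/29) = 1.
  m_3 = 29*1 - 21 = 8, d_3 = (1253 - 8^2)/29 = 1189/29 = 41, a_3 = floor((35 + 8)/41) = 1.
  m_4 = 41*1 - 8 = 33, d_4 = (1253 - 33^2)/41 = 164/41 = 4, a_4 = floor((35 + 33)/4) = 17.
  m_5 = 4*17 - 33 = 35, d_5 = (1253 - 35^2)/4 = 28/4 = 7, a_5 = floor((35 + 35)/7) = 10.
  m_6 = 7*10 - 35 = 35, d_6 = (1253 - 35^2)/7 = 28/7 = 4, a_6 = floor((35 + 35)/4) = 17.
  m_7 = 4*17 - 35 = 33, d_7 = (1253 - 33^2)/4 = 164/4 = 41, a_7 = floor((35 + 33)/41) = 1.
  m_8 = 41*1 - 33 = 8, d_8 = (1253 - 8^2)/41 = 1189/41 = 29, a_8 = floor((35 + 8)/29) = 1.
  m_9 = 29*1 - 8 = 21, d_9 = (1253 - 21^2)/29 = 812/29 = 28, a_9 = floor((35 + 21)/28) = 2.
  m_10 = 28*2 - 21 = 35, d_10 = (1253 - 35^2)/28 = 28/28 = 1, a_10 = floor((35 + 35)/1) = 70.
  m_11 = 1*70 - 35 = 35, d_11 = (1253 - 35^2)/1 = 28/1 = 28: (m_11, d_11) = (m_1, d_1) = (35, 28), so from here the quotients repeat a_1, ..., a_10; the period length is 10.
Hence the expansion of sqrt(1253) is a_0 = 35 followed by the repeating block 2, 1, 1, 17, 10, 17, 1, 1, 2, 70 (period 10).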